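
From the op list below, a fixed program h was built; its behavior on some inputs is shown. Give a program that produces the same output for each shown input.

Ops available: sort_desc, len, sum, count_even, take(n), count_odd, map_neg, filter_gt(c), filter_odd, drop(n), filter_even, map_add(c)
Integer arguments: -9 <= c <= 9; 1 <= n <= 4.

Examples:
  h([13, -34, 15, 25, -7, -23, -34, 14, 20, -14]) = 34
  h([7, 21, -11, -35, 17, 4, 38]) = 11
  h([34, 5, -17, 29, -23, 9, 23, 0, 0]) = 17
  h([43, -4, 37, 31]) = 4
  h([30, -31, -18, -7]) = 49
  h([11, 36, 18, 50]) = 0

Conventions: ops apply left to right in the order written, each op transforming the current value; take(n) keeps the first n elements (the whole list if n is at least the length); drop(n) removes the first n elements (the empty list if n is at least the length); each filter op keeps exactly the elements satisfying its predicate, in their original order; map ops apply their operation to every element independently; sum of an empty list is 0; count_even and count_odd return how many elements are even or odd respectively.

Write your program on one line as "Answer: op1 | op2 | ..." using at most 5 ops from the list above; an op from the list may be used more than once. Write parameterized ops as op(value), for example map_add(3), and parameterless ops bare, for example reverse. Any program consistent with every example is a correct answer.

map_neg | take(3) | filter_gt(-5) | sum

Check, running the answer program on each example:
  [13, -34, 15, 25, -7, -23, -34, 14, 20, -14] -> [-13, 34, -15, -25, 7, 23, 34, -14, -20, 14] -> [-13, 34, -15] -> [34] -> 34
  [7, 21, -11, -35, 17, 4, 38] -> [-7, -21, 11, 35, -17, -4, -38] -> [-7, -21, 11] -> [11] -> 11
  [34, 5, -17, 29, -23, 9, 23, 0, 0] -> [-34, -5, 17, -29, 23, -9, -23, 0, 0] -> [-34, -5, 17] -> [17] -> 17
  [43, -4, 37, 31] -> [-43, 4, -37, -31] -> [-43, 4, -37] -> [4] -> 4
  [30, -31, -18, -7] -> [-30, 31, 18, 7] -> [-30, 31, 18] -> [31, 18] -> 49
  [11, 36, 18, 50] -> [-11, -36, -18, -50] -> [-11, -36, -18] -> [] -> 0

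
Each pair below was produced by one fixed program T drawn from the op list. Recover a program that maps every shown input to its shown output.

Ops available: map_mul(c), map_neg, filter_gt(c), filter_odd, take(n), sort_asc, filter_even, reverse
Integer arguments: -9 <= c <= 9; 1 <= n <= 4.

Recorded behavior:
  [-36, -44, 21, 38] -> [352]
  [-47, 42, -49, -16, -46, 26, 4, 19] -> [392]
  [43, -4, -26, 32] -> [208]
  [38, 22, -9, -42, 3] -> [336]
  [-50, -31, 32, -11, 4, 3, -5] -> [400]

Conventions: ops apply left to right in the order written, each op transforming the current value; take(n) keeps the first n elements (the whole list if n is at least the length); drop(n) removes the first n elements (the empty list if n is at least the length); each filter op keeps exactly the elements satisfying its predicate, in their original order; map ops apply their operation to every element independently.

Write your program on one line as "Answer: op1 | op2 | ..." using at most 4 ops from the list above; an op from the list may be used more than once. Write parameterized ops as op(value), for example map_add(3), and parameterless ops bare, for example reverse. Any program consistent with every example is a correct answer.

sort_asc | map_neg | map_mul(8) | take(1)

Check, running the answer program on each example:
  [-36, -44, 21, 38] -> [-44, -36, 21, 38] -> [44, 36, -21, -38] -> [352, 288, -168, -304] -> [352]
  [-47, 42, -49, -16, -46, 26, 4, 19] -> [-49, -47, -46, -16, 4, 19, 26, 42] -> [49, 47, 46, 16, -4, -19, -26, -42] -> [392, 376, 368, 128, -32, -152, -208, -336] -> [392]
  [43, -4, -26, 32] -> [-26, -4, 32, 43] -> [26, 4, -32, -43] -> [208, 32, -256, -344] -> [208]
  [38, 22, -9, -42, 3] -> [-42, -9, 3, 22, 38] -> [42, 9, -3, -22, -38] -> [336, 72, -24, -176, -304] -> [336]
  [-50, -31, 32, -11, 4, 3, -5] -> [-50, -31, -11, -5, 3, 4, 32] -> [50, 31, 11, 5, -3, -4, -32] -> [400, 248, 88, 40, -24, -32, -256] -> [400]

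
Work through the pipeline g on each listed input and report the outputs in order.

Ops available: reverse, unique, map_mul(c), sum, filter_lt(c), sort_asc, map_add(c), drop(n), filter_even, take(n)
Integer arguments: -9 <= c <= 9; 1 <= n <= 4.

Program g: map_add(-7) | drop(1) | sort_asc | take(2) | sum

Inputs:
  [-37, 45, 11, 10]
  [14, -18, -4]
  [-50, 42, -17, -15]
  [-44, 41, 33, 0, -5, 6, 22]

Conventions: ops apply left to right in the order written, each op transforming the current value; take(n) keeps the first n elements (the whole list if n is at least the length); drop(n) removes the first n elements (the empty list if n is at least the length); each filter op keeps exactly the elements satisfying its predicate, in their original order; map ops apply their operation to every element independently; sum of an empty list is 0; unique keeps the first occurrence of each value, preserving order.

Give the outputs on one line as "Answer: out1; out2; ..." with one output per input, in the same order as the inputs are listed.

7; -36; -46; -19

Execution, op by op:
  [-37, 45, 11, 10] -> [-44, 38, 4, 3] -> [38, 4, 3] -> [3, 4, 38] -> [3, 4] -> 7
  [14, -18, -4] -> [7, -25, -11] -> [-25, -11] -> [-25, -11] -> [-25, -11] -> -36
  [-50, 42, -17, -15] -> [-57, 35, -24, -22] -> [35, -24, -22] -> [-24, -22, 35] -> [-24, -22] -> -46
  [-44, 41, 33, 0, -5, 6, 22] -> [-51, 34, 26, -7, -12, -1, 15] -> [34, 26, -7, -12, -1, 15] -> [-12, -7, -1, 15, 26, 34] -> [-12, -7] -> -19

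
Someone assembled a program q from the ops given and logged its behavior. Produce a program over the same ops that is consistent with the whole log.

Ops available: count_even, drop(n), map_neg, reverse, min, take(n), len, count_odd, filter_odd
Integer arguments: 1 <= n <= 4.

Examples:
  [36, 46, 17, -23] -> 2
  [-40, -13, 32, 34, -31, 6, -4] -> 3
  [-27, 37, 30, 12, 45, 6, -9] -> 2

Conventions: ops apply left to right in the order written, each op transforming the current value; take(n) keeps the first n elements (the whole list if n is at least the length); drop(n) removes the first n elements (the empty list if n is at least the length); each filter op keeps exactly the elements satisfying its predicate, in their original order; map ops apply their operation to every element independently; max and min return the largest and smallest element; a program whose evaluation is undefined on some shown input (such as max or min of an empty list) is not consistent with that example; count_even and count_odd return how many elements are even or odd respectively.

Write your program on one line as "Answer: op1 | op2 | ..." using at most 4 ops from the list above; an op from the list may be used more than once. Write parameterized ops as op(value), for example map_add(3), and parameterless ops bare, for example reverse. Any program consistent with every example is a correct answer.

map_neg | reverse | take(4) | count_even

Check, running the answer program on each example:
  [36, 46, 17, -23] -> [-36, -46, -17, 23] -> [23, -17, -46, -36] -> [23, -17, -46, -36] -> 2
  [-40, -13, 32, 34, -31, 6, -4] -> [40, 13, -32, -34, 31, -6, 4] -> [4, -6, 31, -34, -32, 13, 40] -> [4, -6, 31, -34] -> 3
  [-27, 37, 30, 12, 45, 6, -9] -> [27, -37, -30, -12, -45, -6, 9] -> [9, -6, -45, -12, -30, -37, 27] -> [9, -6, -45, -12] -> 2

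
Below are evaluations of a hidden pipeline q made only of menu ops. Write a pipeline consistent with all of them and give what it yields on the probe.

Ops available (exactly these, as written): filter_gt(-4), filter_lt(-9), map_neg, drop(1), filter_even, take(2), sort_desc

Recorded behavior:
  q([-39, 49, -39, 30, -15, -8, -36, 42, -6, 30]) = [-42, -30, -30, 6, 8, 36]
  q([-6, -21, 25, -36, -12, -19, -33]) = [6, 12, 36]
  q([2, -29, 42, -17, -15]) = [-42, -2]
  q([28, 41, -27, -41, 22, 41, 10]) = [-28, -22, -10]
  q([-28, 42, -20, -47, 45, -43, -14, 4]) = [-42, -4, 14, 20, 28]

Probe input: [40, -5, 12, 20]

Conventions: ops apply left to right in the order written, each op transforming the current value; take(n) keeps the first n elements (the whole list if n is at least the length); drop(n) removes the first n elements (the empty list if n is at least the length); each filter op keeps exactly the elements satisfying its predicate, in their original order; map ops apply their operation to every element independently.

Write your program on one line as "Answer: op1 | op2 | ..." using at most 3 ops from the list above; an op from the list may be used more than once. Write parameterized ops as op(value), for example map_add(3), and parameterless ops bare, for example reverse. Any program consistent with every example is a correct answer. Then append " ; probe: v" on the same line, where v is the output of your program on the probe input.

filter_even | sort_desc | map_neg ; probe: [-40, -20, -12]

Check, running the answer program on each example:
  [-39, 49, -39, 30, -15, -8, -36, 42, -6, 30] -> [30, -8, -36, 42, -6, 30] -> [42, 30, 30, -6, -8, -36] -> [-42, -30, -30, 6, 8, 36]
  [-6, -21, 25, -36, -12, -19, -33] -> [-6, -36, -12] -> [-6, -12, -36] -> [6, 12, 36]
  [2, -29, 42, -17, -15] -> [2, 42] -> [42, 2] -> [-42, -2]
  [28, 41, -27, -41, 22, 41, 10] -> [28, 22, 10] -> [28, 22, 10] -> [-28, -22, -10]
  [-28, 42, -20, -47, 45, -43, -14, 4] -> [-28, 42, -20, -14, 4] -> [42, 4, -14, -20, -28] -> [-42, -4, 14, 20, 28]
  probe: [40, -5, 12, 20] -> [40, 12, 20] -> [40, 20, 12] -> [-40, -20, -12]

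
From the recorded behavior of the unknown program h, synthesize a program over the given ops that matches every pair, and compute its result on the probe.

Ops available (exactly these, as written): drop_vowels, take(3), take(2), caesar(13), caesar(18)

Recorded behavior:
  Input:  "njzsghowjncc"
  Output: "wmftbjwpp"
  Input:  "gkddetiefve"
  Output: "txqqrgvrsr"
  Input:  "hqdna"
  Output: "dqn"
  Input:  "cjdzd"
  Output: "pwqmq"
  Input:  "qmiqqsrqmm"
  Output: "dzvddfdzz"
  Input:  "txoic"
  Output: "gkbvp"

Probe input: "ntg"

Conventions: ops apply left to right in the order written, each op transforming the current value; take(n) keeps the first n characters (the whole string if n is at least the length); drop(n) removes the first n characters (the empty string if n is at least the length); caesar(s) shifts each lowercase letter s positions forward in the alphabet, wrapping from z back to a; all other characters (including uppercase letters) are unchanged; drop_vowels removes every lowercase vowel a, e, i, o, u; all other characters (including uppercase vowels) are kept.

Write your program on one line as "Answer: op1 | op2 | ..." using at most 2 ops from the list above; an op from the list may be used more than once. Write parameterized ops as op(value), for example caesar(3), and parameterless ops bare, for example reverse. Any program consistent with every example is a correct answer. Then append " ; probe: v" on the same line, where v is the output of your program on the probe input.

caesar(13) | drop_vowels ; probe: "gt"

Check, running the answer program on each example:
  "njzsghowjncc" -> "awmftubjwapp" -> "wmftbjwpp"
  "gkddetiefve" -> "txqqrgvrsir" -> "txqqrgvrsr"
  "hqdna" -> "udqan" -> "dqn"
  "cjdzd" -> "pwqmq" -> "pwqmq"
  "qmiqqsrqmm" -> "dzvddfedzz" -> "dzvddfdzz"
  "txoic" -> "gkbvp" -> "gkbvp"
  probe: "ntg" -> "agt" -> "gt"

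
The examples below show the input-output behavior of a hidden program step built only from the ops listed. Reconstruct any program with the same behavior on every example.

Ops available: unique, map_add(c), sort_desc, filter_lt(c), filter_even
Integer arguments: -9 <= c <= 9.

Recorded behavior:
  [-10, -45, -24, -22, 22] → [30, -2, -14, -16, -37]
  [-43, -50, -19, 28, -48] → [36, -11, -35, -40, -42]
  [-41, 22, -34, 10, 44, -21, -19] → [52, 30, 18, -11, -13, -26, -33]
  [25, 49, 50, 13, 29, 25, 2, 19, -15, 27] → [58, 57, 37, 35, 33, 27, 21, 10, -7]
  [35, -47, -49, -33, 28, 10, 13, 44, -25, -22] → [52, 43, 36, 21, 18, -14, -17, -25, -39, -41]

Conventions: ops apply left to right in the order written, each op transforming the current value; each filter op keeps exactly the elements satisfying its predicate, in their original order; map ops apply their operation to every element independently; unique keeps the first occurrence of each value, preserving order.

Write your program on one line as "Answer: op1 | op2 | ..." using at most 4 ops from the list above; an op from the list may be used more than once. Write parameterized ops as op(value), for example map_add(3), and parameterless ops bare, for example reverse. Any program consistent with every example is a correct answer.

unique | sort_desc | map_add(4) | map_add(4)

Check, running the answer program on each example:
  [-10, -45, -24, -22, 22] -> [-10, -45, -24, -22, 22] -> [22, -10, -22, -24, -45] -> [26, -6, -18, -20, -41] -> [30, -2, -14, -16, -37]
  [-43, -50, -19, 28, -48] -> [-43, -50, -19, 28, -48] -> [28, -19, -43, -48, -50] -> [32, -15, -39, -44, -46] -> [36, -11, -35, -40, -42]
  [-41, 22, -34, 10, 44, -21, -19] -> [-41, 22, -34, 10, 44, -21, -19] -> [44, 22, 10, -19, -21, -34, -41] -> [48, 26, 14, -15, -17, -30, -37] -> [52, 30, 18, -11, -13, -26, -33]
  [25, 49, 50, 13, 29, 25, 2, 19, -15, 27] -> [25, 49, 50, 13, 29, 2, 19, -15, 27] -> [50, 49, 29, 27, 25, 19, 13, 2, -15] -> [54, 53, 33, 31, 29, 23, 17, 6, -11] -> [58, 57, 37, 35, 33, 27, 21, 10, -7]
  [35, -47, -49, -33, 28, 10, 13, 44, -25, -22] -> [35, -47, -49, -33, 28, 10, 13, 44, -25, -22] -> [44, 35, 28, 13, 10, -22, -25, -33, -47, -49] -> [48, 39, 32, 17, 14, -18, -21, -29, -43, -45] -> [52, 43, 36, 21, 18, -14, -17, -25, -39, -41]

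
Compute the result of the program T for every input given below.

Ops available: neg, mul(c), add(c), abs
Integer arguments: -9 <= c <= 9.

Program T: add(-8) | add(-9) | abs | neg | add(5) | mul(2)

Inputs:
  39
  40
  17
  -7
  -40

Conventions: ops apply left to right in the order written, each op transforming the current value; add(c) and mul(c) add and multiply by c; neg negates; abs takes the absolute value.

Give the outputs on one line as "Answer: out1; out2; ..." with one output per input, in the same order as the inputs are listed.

-34; -36; 10; -38; -104

Execution, op by op:
  39 -> 31 -> 22 -> 22 -> -22 -> -17 -> -34
  40 -> 32 -> 23 -> 23 -> -23 -> -18 -> -36
  17 -> 9 -> 0 -> 0 -> 0 -> 5 -> 10
  -7 -> -15 -> -24 -> 24 -> -24 -> -19 -> -38
  -40 -> -48 -> -57 -> 57 -> -57 -> -52 -> -104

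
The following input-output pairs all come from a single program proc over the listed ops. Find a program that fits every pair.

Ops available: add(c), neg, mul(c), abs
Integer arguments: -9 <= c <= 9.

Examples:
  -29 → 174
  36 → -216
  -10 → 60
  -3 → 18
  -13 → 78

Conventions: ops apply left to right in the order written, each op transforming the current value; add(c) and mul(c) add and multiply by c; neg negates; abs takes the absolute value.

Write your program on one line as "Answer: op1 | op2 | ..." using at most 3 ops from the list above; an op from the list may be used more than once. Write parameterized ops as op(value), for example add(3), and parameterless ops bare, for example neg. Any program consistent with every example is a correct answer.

neg | mul(6)

Check, running the answer program on each example:
  -29 -> 29 -> 174
  36 -> -36 -> -216
  -10 -> 10 -> 60
  -3 -> 3 -> 18
  -13 -> 13 -> 78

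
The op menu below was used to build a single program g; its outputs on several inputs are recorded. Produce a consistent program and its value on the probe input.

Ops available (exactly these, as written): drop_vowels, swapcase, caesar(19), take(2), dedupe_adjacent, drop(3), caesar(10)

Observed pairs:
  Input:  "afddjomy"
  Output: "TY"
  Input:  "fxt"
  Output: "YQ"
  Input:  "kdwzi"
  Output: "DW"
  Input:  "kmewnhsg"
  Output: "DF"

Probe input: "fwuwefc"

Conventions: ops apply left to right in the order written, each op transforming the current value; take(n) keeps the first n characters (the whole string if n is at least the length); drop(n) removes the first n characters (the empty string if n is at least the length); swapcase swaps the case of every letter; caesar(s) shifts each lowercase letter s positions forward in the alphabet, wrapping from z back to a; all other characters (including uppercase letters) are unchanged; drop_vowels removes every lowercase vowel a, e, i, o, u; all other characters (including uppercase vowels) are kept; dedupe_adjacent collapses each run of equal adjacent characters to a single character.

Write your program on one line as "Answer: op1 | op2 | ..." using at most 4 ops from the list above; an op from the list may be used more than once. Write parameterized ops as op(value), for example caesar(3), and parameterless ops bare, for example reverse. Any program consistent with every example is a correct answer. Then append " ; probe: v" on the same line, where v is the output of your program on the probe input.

caesar(19) | swapcase | take(2) ; probe: "YP"

Check, running the answer program on each example:
  "afddjomy" -> "tywwchfr" -> "TYWWCHFR" -> "TY"
  "fxt" -> "yqm" -> "YQM" -> "YQ"
  "kdwzi" -> "dwpsb" -> "DWPSB" -> "DW"
  "kmewnhsg" -> "dfxpgalz" -> "DFXPGALZ" -> "DF"
  probe: "fwuwefc" -> "ypnpxyv" -> "YPNPXYV" -> "YP"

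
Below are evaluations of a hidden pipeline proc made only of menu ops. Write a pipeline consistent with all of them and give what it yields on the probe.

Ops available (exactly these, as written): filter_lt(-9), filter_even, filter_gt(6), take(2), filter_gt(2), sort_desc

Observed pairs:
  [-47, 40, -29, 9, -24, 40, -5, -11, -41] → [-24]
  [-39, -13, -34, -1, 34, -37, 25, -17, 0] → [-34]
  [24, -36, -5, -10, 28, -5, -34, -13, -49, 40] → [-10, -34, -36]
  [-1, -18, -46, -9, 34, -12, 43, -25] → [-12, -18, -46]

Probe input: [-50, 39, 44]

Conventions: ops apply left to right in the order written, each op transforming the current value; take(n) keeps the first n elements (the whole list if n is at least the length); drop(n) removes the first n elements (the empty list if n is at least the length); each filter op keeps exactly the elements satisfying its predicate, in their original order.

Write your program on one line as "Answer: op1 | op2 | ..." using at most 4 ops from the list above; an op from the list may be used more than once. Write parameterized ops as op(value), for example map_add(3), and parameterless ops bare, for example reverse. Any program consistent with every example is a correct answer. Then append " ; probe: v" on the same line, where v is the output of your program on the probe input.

filter_even | filter_lt(-9) | sort_desc ; probe: [-50]

Check, running the answer program on each example:
  [-47, 40, -29, 9, -24, 40, -5, -11, -41] -> [40, -24, 40] -> [-24] -> [-24]
  [-39, -13, -34, -1, 34, -37, 25, -17, 0] -> [-34, 34, 0] -> [-34] -> [-34]
  [24, -36, -5, -10, 28, -5, -34, -13, -49, 40] -> [24, -36, -10, 28, -34, 40] -> [-36, -10, -34] -> [-10, -34, -36]
  [-1, -18, -46, -9, 34, -12, 43, -25] -> [-18, -46, 34, -12] -> [-18, -46, -12] -> [-12, -18, -46]
  probe: [-50, 39, 44] -> [-50, 44] -> [-50] -> [-50]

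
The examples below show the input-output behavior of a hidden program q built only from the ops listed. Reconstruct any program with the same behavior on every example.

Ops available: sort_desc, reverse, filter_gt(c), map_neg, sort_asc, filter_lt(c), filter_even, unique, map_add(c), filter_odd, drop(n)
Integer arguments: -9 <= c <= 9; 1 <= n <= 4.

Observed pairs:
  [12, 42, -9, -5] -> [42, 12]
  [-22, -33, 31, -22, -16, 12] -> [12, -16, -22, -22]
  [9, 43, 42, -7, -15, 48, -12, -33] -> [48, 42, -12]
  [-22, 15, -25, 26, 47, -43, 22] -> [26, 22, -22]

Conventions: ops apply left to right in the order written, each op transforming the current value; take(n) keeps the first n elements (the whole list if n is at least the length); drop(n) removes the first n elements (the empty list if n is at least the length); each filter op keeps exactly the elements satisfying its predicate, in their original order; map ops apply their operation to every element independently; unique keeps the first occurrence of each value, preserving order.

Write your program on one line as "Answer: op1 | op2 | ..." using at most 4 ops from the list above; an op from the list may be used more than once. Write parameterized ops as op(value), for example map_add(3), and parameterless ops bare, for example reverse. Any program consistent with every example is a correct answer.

sort_desc | sort_asc | filter_even | sort_desc

Check, running the answer program on each example:
  [12, 42, -9, -5] -> [42, 12, -5, -9] -> [-9, -5, 12, 42] -> [12, 42] -> [42, 12]
  [-22, -33, 31, -22, -16, 12] -> [31, 12, -16, -22, -22, -33] -> [-33, -22, -22, -16, 12, 31] -> [-22, -22, -16, 12] -> [12, -16, -22, -22]
  [9, 43, 42, -7, -15, 48, -12, -33] -> [48, 43, 42, 9, -7, -12, -15, -33] -> [-33, -15, -12, -7, 9, 42, 43, 48] -> [-12, 42, 48] -> [48, 42, -12]
  [-22, 15, -25, 26, 47, -43, 22] -> [47, 26, 22, 15, -22, -25, -43] -> [-43, -25, -22, 15, 22, 26, 47] -> [-22, 22, 26] -> [26, 22, -22]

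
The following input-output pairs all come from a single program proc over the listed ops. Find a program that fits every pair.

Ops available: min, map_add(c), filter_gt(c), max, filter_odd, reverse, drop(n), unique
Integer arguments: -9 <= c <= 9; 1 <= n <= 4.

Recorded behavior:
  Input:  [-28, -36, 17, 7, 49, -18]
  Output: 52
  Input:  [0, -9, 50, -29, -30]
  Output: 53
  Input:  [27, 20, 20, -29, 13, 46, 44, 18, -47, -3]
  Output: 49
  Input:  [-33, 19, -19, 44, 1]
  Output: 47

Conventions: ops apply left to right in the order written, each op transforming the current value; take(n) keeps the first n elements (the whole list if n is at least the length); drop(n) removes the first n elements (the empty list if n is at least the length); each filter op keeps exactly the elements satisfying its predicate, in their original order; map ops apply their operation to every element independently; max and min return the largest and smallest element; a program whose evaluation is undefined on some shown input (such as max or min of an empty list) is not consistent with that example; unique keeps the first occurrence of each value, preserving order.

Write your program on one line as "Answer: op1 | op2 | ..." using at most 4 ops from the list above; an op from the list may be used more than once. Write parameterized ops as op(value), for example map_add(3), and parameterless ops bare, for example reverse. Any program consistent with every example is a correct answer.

drop(2) | map_add(3) | max

Check, running the answer program on each example:
  [-28, -36, 17, 7, 49, -18] -> [17, 7, 49, -18] -> [20, 10, 52, -15] -> 52
  [0, -9, 50, -29, -30] -> [50, -29, -30] -> [53, -26, -27] -> 53
  [27, 20, 20, -29, 13, 46, 44, 18, -47, -3] -> [20, -29, 13, 46, 44, 18, -47, -3] -> [23, -26, 16, 49, 47, 21, -44, 0] -> 49
  [-33, 19, -19, 44, 1] -> [-19, 44, 1] -> [-16, 47, 4] -> 47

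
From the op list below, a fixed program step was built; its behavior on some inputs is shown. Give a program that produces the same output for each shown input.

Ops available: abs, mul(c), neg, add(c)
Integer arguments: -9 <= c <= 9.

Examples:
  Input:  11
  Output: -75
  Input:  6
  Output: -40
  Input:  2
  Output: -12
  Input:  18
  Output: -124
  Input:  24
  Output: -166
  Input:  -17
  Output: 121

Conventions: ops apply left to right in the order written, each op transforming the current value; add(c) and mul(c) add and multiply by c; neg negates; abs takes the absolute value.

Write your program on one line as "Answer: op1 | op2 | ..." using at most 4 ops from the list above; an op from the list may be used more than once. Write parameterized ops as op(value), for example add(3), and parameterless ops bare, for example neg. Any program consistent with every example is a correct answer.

neg | mul(7) | add(2)

Check, running the answer program on each example:
  11 -> -11 -> -77 -> -75
  6 -> -6 -> -42 -> -40
  2 -> -2 -> -14 -> -12
  18 -> -18 -> -126 -> -124
  24 -> -24 -> -168 -> -166
  -17 -> 17 -> 119 -> 121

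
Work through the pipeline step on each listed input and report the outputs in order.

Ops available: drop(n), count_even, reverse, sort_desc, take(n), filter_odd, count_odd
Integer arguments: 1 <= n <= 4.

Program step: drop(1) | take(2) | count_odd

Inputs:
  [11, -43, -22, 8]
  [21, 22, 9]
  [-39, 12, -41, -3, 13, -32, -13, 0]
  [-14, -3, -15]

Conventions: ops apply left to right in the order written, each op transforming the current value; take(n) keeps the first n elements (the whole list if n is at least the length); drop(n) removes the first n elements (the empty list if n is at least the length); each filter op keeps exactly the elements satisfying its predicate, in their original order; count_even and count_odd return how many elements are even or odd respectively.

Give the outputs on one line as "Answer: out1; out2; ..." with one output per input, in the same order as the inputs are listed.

1; 1; 1; 2

Execution, op by op:
  [11, -43, -22, 8] -> [-43, -22, 8] -> [-43, -22] -> 1
  [21, 22, 9] -> [22, 9] -> [22, 9] -> 1
  [-39, 12, -41, -3, 13, -32, -13, 0] -> [12, -41, -3, 13, -32, -13, 0] -> [12, -41] -> 1
  [-14, -3, -15] -> [-3, -15] -> [-3, -15] -> 2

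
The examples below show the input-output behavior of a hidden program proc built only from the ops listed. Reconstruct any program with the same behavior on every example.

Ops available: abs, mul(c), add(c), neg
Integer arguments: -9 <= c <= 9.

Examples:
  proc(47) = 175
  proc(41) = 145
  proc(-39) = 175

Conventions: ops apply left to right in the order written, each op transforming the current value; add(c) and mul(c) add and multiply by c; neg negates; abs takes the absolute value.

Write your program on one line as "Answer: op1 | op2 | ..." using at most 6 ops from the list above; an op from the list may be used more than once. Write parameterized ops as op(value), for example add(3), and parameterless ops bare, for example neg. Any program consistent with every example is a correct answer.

add(-4) | abs | add(-3) | neg | add(5) | mul(-5)

Check, running the answer program on each example:
  47 -> 43 -> 43 -> 40 -> -40 -> -35 -> 175
  41 -> 37 -> 37 -> 34 -> -34 -> -29 -> 145
  -39 -> -43 -> 43 -> 40 -> -40 -> -35 -> 175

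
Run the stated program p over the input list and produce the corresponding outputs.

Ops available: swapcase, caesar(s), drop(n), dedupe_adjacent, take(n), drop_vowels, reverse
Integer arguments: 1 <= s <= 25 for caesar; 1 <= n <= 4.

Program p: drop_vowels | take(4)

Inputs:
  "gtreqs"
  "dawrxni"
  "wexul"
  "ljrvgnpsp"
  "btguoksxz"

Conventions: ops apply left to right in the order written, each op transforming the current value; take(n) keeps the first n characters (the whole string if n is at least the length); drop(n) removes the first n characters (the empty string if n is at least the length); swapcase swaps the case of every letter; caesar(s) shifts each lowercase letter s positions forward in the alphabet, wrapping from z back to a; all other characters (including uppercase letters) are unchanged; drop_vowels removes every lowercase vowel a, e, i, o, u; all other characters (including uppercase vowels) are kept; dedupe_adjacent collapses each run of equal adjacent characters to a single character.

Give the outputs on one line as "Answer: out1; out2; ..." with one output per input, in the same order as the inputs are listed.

"gtrq"; "dwrx"; "wxl"; "ljrv"; "btgk"

Execution, op by op:
  "gtreqs" -> "gtrqs" -> "gtrq"
  "dawrxni" -> "dwrxn" -> "dwrx"
  "wexul" -> "wxl" -> "wxl"
  "ljrvgnpsp" -> "ljrvgnpsp" -> "ljrv"
  "btguoksxz" -> "btgksxz" -> "btgk"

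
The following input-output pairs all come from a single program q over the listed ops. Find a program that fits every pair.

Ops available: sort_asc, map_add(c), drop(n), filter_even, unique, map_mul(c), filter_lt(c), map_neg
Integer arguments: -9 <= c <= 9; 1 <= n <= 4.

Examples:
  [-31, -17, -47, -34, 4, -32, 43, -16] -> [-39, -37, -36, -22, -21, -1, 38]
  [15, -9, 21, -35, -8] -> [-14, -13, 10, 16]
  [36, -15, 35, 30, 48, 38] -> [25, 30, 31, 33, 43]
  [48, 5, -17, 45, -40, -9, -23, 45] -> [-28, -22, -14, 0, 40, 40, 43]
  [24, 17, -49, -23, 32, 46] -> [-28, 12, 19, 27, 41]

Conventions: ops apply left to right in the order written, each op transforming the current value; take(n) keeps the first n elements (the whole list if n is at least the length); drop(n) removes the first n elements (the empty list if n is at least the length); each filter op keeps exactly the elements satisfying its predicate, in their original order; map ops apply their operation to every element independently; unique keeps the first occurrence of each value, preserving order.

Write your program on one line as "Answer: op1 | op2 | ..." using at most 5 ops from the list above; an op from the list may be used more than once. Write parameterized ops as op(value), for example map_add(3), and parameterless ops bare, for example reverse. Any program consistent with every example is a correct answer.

map_add(-3) | sort_asc | drop(1) | map_add(-2)

Check, running the answer program on each example:
  [-31, -17, -47, -34, 4, -32, 43, -16] -> [-34, -20, -50, -37, 1, -35, 40, -19] -> [-50, -37, -35, -34, -20, -19, 1, 40] -> [-37, -35, -34, -20, -19, 1, 40] -> [-39, -37, -36, -22, -21, -1, 38]
  [15, -9, 21, -35, -8] -> [12, -12, 18, -38, -11] -> [-38, -12, -11, 12, 18] -> [-12, -11, 12, 18] -> [-14, -13, 10, 16]
  [36, -15, 35, 30, 48, 38] -> [33, -18, 32, 27, 45, 35] -> [-18, 27, 32, 33, 35, 45] -> [27, 32, 33, 35, 45] -> [25, 30, 31, 33, 43]
  [48, 5, -17, 45, -40, -9, -23, 45] -> [45, 2, -20, 42, -43, -12, -26, 42] -> [-43, -26, -20, -12, 2, 42, 42, 45] -> [-26, -20, -12, 2, 42, 42, 45] -> [-28, -22, -14, 0, 40, 40, 43]
  [24, 17, -49, -23, 32, 46] -> [21, 14, -52, -26, 29, 43] -> [-52, -26, 14, 21, 29, 43] -> [-26, 14, 21, 29, 43] -> [-28, 12, 19, 27, 41]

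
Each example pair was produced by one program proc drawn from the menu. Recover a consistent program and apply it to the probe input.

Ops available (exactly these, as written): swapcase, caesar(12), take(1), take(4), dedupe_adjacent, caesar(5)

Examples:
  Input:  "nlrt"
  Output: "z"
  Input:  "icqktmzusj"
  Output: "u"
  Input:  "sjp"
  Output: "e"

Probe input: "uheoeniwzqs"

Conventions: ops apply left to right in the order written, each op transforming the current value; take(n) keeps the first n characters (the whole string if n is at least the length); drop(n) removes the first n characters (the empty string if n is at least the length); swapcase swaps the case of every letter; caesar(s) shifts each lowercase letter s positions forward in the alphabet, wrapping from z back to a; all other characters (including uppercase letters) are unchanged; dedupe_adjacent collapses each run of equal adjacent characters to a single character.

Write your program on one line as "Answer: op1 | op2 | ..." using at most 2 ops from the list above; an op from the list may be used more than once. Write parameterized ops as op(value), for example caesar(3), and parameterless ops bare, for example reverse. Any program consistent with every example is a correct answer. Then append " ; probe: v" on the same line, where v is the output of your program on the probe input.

take(1) | caesar(12) ; probe: "g"

Check, running the answer program on each example:
  "nlrt" -> "n" -> "z"
  "icqktmzusj" -> "i" -> "u"
  "sjp" -> "s" -> "e"
  probe: "uheoeniwzqs" -> "u" -> "g"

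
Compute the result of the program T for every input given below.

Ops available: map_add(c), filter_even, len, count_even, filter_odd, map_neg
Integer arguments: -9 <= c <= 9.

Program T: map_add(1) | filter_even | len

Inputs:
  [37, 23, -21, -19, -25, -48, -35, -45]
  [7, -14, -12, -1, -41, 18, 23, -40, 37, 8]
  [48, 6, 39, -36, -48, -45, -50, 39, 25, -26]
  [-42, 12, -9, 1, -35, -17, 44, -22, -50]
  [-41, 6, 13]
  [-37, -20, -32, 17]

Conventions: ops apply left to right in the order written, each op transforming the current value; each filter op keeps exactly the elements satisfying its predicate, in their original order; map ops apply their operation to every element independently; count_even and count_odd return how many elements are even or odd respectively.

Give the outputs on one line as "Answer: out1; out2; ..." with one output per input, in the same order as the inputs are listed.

7; 5; 4; 4; 2; 2

Execution, op by op:
  [37, 23, -21, -19, -25, -48, -35, -45] -> [38, 24, -20, -18, -24, -47, -34, -44] -> [38, 24, -20, -18, -24, -34, -44] -> 7
  [7, -14, -12, -1, -41, 18, 23, -40, 37, 8] -> [8, -13, -11, 0, -40, 19, 24, -39, 38, 9] -> [8, 0, -40, 24, 38] -> 5
  [48, 6, 39, -36, -48, -45, -50, 39, 25, -26] -> [49, 7, 40, -35, -47, -44, -49, 40, 26, -25] -> [40, -44, 40, 26] -> 4
  [-42, 12, -9, 1, -35, -17, 44, -22, -50] -> [-41, 13, -8, 2, -34, -16, 45, -21, -49] -> [-8, 2, -34, -16] -> 4
  [-41, 6, 13] -> [-40, 7, 14] -> [-40, 14] -> 2
  [-37, -20, -32, 17] -> [-36, -19, -31, 18] -> [-36, 18] -> 2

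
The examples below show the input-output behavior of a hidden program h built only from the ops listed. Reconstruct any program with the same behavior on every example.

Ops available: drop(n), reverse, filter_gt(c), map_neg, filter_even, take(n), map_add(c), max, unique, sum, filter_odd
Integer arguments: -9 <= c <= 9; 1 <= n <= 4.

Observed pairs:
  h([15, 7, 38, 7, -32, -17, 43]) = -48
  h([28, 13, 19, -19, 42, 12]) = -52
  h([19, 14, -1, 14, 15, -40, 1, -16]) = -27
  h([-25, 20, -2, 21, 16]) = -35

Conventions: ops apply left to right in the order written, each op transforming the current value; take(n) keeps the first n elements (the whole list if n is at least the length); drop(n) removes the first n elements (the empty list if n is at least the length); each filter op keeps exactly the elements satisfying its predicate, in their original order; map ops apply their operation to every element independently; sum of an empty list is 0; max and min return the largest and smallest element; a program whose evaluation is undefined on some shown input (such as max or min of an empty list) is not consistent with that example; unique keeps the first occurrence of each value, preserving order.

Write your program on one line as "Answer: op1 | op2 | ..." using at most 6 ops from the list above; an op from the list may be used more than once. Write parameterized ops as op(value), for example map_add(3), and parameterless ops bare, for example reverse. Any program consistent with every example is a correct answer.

drop(3) | filter_gt(4) | map_add(-4) | map_neg | map_add(-3) | sum

Check, running the answer program on each example:
  [15, 7, 38, 7, -32, -17, 43] -> [7, -32, -17, 43] -> [7, 43] -> [3, 39] -> [-3, -39] -> [-6, -42] -> -48
  [28, 13, 19, -19, 42, 12] -> [-19, 42, 12] -> [42, 12] -> [38, 8] -> [-38, -8] -> [-41, -11] -> -52
  [19, 14, -1, 14, 15, -40, 1, -16] -> [14, 15, -40, 1, -16] -> [14, 15] -> [10, 11] -> [-10, -11] -> [-13, -14] -> -27
  [-25, 20, -2, 21, 16] -> [21, 16] -> [21, 16] -> [17, 12] -> [-17, -12] -> [-20, -15] -> -35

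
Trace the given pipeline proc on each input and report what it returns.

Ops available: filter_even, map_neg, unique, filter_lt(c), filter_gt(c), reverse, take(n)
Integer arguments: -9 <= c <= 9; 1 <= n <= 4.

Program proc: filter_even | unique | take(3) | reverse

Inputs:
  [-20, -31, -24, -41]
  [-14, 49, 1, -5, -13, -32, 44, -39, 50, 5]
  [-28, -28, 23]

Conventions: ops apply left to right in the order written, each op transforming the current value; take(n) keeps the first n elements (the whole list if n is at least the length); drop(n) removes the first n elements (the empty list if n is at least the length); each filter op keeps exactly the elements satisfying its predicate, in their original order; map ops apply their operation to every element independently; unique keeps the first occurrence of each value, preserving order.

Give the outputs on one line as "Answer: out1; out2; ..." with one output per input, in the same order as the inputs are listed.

Execution, op by op:
  [-20, -31, -24, -41] -> [-20, -24] -> [-20, -24] -> [-20, -24] -> [-24, -20]
  [-14, 49, 1, -5, -13, -32, 44, -39, 50, 5] -> [-14, -32, 44, 50] -> [-14, -32, 44, 50] -> [-14, -32, 44] -> [44, -32, -14]
  [-28, -28, 23] -> [-28, -28] -> [-28] -> [-28] -> [-28]

[-24, -20]; [44, -32, -14]; [-28]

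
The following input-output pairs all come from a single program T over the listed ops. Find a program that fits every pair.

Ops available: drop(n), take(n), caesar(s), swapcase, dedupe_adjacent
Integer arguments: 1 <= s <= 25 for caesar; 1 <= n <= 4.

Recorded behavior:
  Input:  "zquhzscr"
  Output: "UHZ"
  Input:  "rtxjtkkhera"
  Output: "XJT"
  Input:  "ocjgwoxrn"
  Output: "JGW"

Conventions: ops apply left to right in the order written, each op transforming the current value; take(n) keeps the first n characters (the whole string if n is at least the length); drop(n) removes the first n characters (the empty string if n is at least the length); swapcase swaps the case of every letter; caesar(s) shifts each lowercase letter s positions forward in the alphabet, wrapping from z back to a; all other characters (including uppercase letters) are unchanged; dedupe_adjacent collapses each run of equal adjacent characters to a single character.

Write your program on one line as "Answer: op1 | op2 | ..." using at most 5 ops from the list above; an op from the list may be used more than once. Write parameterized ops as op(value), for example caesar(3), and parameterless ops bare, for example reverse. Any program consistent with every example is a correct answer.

dedupe_adjacent | drop(2) | swapcase | take(3)

Check, running the answer program on each example:
  "zquhzscr" -> "zquhzscr" -> "uhzscr" -> "UHZSCR" -> "UHZ"
  "rtxjtkkhera" -> "rtxjtkhera" -> "xjtkhera" -> "XJTKHERA" -> "XJT"
  "ocjgwoxrn" -> "ocjgwoxrn" -> "jgwoxrn" -> "JGWOXRN" -> "JGW"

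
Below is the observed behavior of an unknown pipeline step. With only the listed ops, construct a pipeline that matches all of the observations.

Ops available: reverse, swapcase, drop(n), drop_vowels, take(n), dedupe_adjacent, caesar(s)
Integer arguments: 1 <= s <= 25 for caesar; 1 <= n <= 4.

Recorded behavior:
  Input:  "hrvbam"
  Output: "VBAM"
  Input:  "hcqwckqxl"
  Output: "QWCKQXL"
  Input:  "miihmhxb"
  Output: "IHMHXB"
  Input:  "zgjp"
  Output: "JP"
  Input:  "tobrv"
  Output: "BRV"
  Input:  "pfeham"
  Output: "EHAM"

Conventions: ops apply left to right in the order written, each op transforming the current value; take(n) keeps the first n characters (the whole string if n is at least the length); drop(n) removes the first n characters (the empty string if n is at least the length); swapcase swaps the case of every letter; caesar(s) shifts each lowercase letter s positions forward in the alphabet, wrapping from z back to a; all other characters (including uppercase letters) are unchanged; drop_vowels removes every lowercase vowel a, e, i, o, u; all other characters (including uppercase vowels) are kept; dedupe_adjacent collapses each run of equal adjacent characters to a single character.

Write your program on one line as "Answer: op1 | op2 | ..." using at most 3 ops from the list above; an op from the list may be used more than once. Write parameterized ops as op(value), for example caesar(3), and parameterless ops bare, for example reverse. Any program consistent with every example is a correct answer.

drop(2) | swapcase

Check, running the answer program on each example:
  "hrvbam" -> "vbam" -> "VBAM"
  "hcqwckqxl" -> "qwckqxl" -> "QWCKQXL"
  "miihmhxb" -> "ihmhxb" -> "IHMHXB"
  "zgjp" -> "jp" -> "JP"
  "tobrv" -> "brv" -> "BRV"
  "pfeham" -> "eham" -> "EHAM"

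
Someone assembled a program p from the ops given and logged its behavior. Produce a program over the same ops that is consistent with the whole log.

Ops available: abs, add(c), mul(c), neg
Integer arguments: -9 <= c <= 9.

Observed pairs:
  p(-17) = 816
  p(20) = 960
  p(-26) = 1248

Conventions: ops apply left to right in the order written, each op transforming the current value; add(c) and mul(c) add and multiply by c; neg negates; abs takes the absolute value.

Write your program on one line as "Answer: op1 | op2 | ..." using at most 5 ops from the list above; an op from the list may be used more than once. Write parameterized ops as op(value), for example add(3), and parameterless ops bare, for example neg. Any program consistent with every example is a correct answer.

neg | mul(-3) | abs | mul(4) | mul(4)

Check, running the answer program on each example:
  -17 -> 17 -> -51 -> 51 -> 204 -> 816
  20 -> -20 -> 60 -> 60 -> 240 -> 960
  -26 -> 26 -> -78 -> 78 -> 312 -> 1248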